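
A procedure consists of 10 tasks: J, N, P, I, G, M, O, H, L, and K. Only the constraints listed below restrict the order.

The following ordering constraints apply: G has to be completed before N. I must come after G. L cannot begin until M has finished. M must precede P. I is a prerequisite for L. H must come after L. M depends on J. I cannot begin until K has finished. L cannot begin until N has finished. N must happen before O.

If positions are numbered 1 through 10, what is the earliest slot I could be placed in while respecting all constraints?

Every task that must precede I has to come before it. Tracing all chains that end at I, those tasks are: G, K — 2 in total.
So at minimum 2 tasks come before I, putting I no earlier than position 3. That position is achievable by scheduling exactly those predecessors first.

3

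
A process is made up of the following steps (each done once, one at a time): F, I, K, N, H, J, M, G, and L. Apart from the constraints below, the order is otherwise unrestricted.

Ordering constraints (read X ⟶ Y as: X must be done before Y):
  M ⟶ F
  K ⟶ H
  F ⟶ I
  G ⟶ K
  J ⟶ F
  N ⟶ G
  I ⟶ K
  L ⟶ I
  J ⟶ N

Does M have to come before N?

No chain of constraints connects M to N in either direction.
A valid ordering placing N before M exists, so the answer is no.

No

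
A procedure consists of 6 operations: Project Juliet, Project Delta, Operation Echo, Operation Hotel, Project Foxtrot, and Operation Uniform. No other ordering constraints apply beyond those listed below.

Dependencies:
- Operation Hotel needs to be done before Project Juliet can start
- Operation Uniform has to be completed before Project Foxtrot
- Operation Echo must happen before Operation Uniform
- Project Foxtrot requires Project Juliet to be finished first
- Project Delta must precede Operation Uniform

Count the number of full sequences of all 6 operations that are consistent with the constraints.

The operations with no prerequisites are Project Delta, Operation Echo, Operation Hotel; any of them can be placed first.
Enumerating by repeatedly choosing an available operation (one whose prerequisites are all placed) gives 20 distinct complete orderings.

20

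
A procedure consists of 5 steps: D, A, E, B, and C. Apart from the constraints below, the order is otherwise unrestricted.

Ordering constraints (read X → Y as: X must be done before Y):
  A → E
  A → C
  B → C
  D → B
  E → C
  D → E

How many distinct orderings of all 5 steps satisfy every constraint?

2 steps have no prerequisites (D, A), so any of them could come first.
Enumerating by repeatedly choosing an available step (one whose prerequisites are all placed) gives 5 distinct complete orderings.

5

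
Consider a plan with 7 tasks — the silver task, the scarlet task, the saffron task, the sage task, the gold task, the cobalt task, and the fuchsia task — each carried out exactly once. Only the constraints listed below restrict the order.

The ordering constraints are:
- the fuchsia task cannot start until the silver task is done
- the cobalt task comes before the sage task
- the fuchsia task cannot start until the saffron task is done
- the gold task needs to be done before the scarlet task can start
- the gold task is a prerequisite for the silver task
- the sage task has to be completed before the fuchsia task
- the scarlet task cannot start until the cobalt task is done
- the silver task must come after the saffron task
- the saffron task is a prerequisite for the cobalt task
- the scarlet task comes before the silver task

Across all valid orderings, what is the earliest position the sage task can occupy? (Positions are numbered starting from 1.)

3

Working backwards through the constraints from the sage task, its full set of required predecessors is the saffron task, the cobalt task — 2 of them.
With 2 mandatory predecessors, the earliest the sage task can sit is position 2+1 = 3, and placing just those 2 first achieves it.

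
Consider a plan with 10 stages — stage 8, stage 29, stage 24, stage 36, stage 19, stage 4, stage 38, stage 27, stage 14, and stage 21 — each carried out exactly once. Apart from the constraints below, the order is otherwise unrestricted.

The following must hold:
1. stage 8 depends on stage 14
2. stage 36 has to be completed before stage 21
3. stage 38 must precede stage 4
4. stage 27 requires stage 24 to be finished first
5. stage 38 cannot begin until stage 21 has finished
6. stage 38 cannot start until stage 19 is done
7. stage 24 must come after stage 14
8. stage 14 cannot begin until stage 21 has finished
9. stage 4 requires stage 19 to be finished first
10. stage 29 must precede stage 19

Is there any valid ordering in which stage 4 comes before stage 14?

No chain of constraints runs from stage 14 to stage 4, so stage 14 is not required to come first.
So a valid ordering placing stage 4 earlier than stage 14 exists.

Yes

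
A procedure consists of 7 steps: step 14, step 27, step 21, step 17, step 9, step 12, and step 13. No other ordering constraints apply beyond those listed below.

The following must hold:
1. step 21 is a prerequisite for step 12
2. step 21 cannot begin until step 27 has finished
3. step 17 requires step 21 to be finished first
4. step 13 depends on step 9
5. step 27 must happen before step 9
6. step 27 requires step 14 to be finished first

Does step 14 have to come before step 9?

Following the dependencies: step 14 → step 27 → step 9.
That forces step 14 before step 9 in every valid schedule.

Yes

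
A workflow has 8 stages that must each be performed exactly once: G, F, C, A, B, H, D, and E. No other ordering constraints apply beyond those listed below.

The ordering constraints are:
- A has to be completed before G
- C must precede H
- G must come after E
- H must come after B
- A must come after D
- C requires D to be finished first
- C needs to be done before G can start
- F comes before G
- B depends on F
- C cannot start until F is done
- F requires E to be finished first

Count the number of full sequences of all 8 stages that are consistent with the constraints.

68

2 stages have no prerequisites (D, E), so any of them could come first.
Counting all ways to extend the partial order to a total order gives 68.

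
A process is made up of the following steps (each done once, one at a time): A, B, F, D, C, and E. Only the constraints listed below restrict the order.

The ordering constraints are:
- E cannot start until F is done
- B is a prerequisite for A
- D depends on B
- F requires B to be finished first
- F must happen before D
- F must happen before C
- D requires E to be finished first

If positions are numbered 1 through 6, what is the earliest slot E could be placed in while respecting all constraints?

Working backwards through the constraints from E, its full set of required predecessors is B, F — 2 of them.
So at minimum 2 steps come before E, putting E no earlier than position 3. That position is achievable by scheduling exactly those predecessors first.

3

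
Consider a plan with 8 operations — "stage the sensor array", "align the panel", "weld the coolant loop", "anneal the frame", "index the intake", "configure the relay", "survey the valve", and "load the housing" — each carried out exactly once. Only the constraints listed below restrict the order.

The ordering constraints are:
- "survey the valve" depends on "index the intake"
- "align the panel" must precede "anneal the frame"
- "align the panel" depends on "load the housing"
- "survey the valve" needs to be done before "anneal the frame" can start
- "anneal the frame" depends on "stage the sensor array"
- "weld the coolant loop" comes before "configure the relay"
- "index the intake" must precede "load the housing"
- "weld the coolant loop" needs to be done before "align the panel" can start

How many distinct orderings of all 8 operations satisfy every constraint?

346

The operations with no prerequisites are "stage the sensor array", "weld the coolant loop", "index the intake"; any of them can be placed first.
Counting all ways to extend the partial order to a total order gives 346.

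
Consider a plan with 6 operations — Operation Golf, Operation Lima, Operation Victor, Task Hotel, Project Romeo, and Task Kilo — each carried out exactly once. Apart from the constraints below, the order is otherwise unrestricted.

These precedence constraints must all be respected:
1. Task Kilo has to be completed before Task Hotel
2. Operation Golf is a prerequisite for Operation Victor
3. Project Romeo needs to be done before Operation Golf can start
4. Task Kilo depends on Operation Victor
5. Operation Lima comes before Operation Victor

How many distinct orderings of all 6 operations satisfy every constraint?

The operations with no prerequisites are Operation Lima, Project Romeo; any of them can be placed first.
Enumerating by repeatedly choosing an available operation (one whose prerequisites are all placed) gives 3 distinct complete orderings.

3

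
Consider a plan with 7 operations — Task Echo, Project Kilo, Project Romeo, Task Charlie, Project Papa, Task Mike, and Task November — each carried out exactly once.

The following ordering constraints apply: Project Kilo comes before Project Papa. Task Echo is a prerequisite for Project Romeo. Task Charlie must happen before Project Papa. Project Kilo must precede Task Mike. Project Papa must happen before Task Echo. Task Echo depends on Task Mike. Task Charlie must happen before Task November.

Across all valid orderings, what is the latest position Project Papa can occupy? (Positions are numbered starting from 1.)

Following every chain forward from Project Papa, the operations that must come later are Task Echo, Project Romeo — 2 of them.
So at least 2 operations follow Project Papa, putting Project Papa no later than position 5. That position is achievable by scheduling everything else first.

5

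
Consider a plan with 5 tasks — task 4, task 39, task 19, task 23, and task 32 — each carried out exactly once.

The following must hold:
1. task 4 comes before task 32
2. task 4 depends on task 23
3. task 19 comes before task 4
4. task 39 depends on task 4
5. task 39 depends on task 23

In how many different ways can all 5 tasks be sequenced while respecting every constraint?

4

The tasks with no prerequisites are task 19, task 23; any of them can be placed first.
Systematically extending each partial ordering one task at a time and counting, there are 4 complete orderings.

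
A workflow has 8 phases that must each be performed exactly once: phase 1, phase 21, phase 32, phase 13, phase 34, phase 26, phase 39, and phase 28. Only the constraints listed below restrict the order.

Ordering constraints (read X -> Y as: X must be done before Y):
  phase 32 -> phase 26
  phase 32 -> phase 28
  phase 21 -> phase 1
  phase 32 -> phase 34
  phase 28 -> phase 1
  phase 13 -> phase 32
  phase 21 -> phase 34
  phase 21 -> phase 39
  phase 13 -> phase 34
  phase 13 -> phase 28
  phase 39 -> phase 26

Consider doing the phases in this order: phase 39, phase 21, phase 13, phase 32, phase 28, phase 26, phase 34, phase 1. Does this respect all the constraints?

No

Here phase 21 comes after phase 39.
Since phase 21 is required before phase 39, the ordering is invalid.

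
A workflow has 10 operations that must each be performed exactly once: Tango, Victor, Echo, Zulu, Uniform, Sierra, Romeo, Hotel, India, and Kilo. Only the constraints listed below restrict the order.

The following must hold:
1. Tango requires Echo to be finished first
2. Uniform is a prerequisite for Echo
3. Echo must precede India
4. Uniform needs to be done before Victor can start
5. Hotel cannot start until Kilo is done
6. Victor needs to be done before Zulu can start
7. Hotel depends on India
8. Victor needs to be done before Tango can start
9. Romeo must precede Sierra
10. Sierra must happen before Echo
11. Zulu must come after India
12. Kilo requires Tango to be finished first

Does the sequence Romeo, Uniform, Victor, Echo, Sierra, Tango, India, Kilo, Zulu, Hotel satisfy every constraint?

No

Here Sierra comes after Echo.
But one of the constraints requires Sierra before Echo, so this ordering violates it.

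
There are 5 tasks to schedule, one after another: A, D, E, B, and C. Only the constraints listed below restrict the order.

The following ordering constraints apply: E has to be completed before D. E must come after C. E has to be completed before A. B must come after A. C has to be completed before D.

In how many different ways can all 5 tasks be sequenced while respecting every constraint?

Only C has no prerequisites, so it must go first.
Counting all ways to extend the partial order to a total order gives 3.

3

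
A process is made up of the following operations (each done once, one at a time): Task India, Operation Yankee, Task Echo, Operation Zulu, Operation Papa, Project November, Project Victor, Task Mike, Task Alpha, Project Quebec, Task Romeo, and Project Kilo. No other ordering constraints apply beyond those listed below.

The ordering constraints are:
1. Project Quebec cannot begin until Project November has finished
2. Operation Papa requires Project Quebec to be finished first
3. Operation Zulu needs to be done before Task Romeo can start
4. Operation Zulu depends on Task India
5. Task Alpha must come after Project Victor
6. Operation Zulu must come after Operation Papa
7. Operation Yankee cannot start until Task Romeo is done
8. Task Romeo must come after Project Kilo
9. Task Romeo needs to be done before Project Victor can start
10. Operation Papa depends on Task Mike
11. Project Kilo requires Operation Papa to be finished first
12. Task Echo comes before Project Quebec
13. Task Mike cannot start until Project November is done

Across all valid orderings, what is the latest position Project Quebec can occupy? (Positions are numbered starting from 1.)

5

Following every chain forward from Project Quebec, the operations that must come later are Operation Yankee, Operation Zulu, Operation Papa, Project Victor, Task Alpha, Task Romeo, Project Kilo — 7 of them.
So at least 7 operations follow Project Quebec, putting Project Quebec no later than position 5. That position is achievable by scheduling everything else first.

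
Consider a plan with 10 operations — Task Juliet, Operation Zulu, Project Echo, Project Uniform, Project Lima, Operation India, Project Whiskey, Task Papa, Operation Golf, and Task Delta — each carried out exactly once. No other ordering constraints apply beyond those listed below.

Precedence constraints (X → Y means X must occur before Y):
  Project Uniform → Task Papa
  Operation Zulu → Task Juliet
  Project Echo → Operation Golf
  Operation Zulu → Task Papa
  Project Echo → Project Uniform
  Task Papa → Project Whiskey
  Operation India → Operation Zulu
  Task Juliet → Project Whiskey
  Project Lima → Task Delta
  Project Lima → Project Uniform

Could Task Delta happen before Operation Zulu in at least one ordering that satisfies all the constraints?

No chain of constraints runs from Operation Zulu to Task Delta, so Operation Zulu is not required to come first.
So a valid ordering placing Task Delta earlier than Operation Zulu exists.

Yes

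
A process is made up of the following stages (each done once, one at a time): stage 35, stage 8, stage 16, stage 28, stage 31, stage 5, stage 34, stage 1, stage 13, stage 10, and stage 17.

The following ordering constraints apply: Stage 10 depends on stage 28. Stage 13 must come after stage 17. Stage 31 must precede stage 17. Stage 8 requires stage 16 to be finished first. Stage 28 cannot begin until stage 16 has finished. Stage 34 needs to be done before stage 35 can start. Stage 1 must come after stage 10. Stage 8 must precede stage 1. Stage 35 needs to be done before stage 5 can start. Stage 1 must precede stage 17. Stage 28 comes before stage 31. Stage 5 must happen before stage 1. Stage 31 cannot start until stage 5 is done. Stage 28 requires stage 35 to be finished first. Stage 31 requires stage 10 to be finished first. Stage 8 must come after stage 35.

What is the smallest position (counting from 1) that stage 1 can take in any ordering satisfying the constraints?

8

Every stage that must precede stage 1 has to come before it. Tracing all chains that end at stage 1, those stages are: stage 35, stage 8, stage 16, stage 28, stage 5, stage 34, stage 10 — 7 in total.
With 7 mandatory predecessors, the earliest stage 1 can sit is position 7+1 = 8, and placing just those 7 first achieves it.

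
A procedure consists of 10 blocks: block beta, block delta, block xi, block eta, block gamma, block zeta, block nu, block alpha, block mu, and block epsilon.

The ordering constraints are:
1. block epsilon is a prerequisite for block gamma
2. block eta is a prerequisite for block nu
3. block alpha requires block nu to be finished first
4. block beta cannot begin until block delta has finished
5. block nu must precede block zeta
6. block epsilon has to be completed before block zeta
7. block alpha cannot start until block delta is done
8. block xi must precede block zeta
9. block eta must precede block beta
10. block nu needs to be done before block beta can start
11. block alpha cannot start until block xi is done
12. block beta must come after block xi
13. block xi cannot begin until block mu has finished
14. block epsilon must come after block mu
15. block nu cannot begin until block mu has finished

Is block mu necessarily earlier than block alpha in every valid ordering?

Yes

Following the dependencies: block mu → block xi → block alpha.
That forces block mu before block alpha in every valid schedule.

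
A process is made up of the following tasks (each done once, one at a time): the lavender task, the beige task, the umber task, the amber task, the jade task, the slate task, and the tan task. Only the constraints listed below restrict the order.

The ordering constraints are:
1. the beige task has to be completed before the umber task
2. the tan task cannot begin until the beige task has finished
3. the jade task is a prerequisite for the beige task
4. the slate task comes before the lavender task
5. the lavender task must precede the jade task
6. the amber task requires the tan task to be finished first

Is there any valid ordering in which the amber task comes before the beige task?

There is a dependency chain the beige task → the tan task → the amber task, so the amber task always comes after the beige task.
Hence the amber task can never be scheduled before the beige task.

No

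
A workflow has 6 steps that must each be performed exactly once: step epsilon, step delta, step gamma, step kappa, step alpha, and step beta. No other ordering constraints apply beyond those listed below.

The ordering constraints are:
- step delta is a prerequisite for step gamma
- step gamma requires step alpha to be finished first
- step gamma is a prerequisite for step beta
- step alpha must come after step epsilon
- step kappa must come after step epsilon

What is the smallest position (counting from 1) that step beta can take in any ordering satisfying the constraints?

Working backwards through the constraints from step beta, its full set of required predecessors is step epsilon, step delta, step gamma, step alpha — 4 of them.
With 4 mandatory predecessors, the earliest step beta can sit is position 4+1 = 5, and placing just those 4 first achieves it.

5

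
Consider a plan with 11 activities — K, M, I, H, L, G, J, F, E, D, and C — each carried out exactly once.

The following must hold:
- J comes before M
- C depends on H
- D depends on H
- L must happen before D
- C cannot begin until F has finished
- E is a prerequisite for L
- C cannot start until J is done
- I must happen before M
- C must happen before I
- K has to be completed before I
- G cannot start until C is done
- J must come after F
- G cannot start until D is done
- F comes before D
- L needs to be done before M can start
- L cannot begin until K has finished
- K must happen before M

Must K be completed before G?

Tracing the constraints gives a chain: K → L → D → G.
That forces K before G in every valid schedule.

Yes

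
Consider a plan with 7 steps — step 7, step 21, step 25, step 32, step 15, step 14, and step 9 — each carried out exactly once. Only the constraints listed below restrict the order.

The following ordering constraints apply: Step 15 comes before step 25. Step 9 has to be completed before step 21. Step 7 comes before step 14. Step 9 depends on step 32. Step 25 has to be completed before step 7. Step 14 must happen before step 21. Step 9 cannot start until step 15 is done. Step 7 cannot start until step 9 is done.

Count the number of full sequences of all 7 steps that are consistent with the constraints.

5

The steps with no prerequisites are step 32, step 15; any of them can be placed first.
Systematically extending each partial ordering one step at a time and counting, there are 5 complete orderings.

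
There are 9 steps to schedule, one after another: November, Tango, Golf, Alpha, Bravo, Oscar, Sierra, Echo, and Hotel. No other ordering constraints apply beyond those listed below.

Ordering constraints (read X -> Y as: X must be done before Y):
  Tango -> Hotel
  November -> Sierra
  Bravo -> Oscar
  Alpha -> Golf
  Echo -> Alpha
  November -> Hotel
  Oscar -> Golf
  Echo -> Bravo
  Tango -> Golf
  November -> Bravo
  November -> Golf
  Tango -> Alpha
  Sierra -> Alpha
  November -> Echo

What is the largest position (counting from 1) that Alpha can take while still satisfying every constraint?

The only step forced after Alpha (directly or by a chain) is Golf.
So at least 1 step follows Alpha, putting Alpha no later than position 8. That position is achievable by scheduling everything else first.

8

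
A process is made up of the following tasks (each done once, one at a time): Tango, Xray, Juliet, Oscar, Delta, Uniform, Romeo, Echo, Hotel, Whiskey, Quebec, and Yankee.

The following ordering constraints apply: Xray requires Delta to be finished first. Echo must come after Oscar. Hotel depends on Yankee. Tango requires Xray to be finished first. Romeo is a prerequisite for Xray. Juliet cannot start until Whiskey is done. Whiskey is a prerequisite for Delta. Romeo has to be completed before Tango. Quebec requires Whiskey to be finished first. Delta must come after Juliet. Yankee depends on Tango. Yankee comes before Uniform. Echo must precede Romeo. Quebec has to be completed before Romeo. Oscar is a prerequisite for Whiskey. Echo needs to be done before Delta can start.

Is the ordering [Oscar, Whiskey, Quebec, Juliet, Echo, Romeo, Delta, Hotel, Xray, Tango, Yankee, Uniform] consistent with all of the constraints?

Here Yankee comes after Hotel.
Since Yankee is required before Hotel, the ordering is invalid.

No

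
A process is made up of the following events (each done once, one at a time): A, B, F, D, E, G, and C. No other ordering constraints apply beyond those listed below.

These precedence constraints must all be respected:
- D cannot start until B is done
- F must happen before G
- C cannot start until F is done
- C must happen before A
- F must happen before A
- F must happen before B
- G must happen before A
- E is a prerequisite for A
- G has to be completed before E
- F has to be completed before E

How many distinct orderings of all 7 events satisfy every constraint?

F is the only event with nothing required before it, so every ordering starts there.
Systematically extending each partial ordering one event at a time and counting, there are 45 complete orderings.

45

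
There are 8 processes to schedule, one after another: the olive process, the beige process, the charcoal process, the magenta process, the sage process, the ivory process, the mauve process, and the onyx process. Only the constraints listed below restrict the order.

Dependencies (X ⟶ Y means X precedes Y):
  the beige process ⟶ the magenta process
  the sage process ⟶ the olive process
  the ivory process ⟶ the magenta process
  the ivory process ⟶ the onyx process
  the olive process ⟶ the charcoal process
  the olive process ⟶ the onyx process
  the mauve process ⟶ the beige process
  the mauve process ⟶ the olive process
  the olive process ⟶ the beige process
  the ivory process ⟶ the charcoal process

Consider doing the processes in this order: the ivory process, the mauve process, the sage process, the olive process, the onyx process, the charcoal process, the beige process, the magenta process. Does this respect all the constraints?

Yes

Checking each listed constraint against this order: for instance, the ivory process is in position 1 and the magenta process in position 8, so that constraint holds — and the remaining constraints check out the same way.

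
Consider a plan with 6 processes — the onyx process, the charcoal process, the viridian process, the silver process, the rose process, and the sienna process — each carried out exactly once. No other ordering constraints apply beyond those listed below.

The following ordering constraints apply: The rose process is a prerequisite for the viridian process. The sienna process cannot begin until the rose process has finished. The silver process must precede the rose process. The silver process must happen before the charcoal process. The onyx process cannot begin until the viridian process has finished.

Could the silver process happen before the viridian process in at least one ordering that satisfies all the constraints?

The constraints force the silver process before the viridian process, so yes — every valid ordering has the silver process earlier.

Yes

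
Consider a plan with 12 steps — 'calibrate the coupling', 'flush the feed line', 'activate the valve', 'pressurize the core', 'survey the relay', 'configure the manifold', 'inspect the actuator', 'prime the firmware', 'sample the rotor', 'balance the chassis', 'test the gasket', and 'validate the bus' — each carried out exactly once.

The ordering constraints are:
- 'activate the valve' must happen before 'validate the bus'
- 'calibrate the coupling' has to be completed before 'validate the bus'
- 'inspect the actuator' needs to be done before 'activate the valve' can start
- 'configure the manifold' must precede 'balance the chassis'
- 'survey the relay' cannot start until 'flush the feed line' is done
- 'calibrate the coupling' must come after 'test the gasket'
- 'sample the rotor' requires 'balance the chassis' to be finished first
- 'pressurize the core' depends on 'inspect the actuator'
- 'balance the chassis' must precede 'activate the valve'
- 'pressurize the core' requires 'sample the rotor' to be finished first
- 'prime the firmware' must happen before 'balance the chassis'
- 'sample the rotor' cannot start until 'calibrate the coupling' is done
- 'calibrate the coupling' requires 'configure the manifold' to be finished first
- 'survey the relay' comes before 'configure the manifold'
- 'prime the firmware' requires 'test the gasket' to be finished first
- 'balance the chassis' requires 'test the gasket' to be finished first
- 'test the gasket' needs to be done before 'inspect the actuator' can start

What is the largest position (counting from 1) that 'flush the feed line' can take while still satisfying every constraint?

The steps that are forced after 'flush the feed line', directly or by a chain of constraints, are 'calibrate the coupling', 'activate the valve', 'pressurize the core', 'survey the relay', 'configure the manifold', 'sample the rotor', 'balance the chassis', 'validate the bus'. That's 8 steps.
With 8 mandatory successors out of 12 steps total, the latest slot for 'flush the feed line' is 12−8 = 4, and it's reachable by doing all non-successors before 'flush the feed line'.

4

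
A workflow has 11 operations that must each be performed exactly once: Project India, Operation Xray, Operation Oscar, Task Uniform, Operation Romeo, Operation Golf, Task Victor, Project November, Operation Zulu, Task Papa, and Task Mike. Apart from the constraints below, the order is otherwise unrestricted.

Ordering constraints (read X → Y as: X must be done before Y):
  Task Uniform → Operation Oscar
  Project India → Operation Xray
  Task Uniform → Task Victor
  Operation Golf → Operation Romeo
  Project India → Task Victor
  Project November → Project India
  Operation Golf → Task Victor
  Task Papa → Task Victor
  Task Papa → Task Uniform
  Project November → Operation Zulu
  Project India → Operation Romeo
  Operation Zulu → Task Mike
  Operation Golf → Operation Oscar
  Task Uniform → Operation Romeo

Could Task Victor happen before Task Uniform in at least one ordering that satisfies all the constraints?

Following Task Uniform → Task Victor, Task Uniform must precede Task Victor in every valid ordering.
Hence Task Victor can never be scheduled before Task Uniform.

No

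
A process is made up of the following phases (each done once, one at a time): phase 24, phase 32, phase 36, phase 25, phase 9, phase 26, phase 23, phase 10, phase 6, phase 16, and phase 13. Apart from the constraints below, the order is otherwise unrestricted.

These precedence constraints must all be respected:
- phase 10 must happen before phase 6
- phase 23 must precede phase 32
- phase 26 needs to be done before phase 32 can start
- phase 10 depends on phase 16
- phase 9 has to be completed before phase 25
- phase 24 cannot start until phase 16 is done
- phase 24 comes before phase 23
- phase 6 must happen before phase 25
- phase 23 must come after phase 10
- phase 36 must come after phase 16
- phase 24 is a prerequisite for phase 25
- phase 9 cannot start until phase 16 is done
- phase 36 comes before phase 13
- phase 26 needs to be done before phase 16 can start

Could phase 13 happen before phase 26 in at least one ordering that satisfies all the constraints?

The constraints give a chain phase 26 → phase 16 → phase 36 → phase 13, which forces phase 26 before phase 13.
So no valid ordering can have phase 13 before phase 26.

No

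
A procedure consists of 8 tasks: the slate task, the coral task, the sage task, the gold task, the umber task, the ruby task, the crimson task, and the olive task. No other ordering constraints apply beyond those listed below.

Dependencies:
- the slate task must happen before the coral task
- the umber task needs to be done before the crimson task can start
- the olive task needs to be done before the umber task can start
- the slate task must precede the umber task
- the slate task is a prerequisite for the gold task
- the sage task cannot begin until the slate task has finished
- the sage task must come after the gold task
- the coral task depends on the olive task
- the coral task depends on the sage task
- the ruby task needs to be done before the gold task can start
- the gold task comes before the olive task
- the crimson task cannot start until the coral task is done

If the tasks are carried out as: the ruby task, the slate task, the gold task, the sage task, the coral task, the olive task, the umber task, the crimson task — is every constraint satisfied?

The sequence places the coral task ahead of the olive task.
That contradicts the constraint that the olive task must precede the coral task.

No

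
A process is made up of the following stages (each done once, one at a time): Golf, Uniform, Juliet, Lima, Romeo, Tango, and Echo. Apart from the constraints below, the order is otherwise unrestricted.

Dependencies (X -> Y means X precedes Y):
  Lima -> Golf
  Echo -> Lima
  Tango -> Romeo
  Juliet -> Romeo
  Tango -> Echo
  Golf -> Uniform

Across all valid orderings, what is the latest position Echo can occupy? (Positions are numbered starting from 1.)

The stages that are forced after Echo, directly or by a chain of constraints, are Golf, Uniform, Lima. That's 3 stages.
With 3 mandatory successors out of 7 stages total, the latest slot for Echo is 7−3 = 4, and it's reachable by doing all non-successors before Echo.

4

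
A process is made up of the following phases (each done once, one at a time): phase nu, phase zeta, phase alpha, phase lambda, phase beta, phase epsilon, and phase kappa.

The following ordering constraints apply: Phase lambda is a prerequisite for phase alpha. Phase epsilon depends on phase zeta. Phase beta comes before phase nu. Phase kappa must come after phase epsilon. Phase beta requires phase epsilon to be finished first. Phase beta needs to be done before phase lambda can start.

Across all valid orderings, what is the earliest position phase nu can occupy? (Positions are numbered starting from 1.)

Working backwards through the constraints from phase nu, its full set of required predecessors is phase zeta, phase beta, phase epsilon — 3 of them.
With 3 mandatory predecessors, the earliest phase nu can sit is position 3+1 = 4, and placing just those 3 first achieves it.

4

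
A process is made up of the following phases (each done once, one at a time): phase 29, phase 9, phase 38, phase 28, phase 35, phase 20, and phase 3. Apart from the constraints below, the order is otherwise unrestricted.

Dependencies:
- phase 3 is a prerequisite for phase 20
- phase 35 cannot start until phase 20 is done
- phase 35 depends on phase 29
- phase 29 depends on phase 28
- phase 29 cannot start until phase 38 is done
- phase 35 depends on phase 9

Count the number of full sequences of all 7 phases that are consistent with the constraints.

The phases with no prerequisites are phase 9, phase 38, phase 28, phase 3; any of them can be placed first.
Enumerating by repeatedly choosing an available phase (one whose prerequisites are all placed) gives 120 distinct complete orderings.

120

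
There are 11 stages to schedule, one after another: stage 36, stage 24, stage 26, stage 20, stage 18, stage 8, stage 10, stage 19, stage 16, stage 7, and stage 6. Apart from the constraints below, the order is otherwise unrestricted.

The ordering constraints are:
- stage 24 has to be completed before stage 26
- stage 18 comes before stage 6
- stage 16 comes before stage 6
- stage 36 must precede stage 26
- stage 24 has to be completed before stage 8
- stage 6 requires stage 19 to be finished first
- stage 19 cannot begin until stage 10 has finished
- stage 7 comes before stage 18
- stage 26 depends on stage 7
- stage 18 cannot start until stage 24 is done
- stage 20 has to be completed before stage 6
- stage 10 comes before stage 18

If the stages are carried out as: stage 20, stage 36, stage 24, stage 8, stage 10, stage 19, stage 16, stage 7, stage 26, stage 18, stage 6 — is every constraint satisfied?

Yes

Every stated constraint is respected: stage 20 sits at position 1, ahead of stage 6 at position 11, and each of the other listed pairs likewise has the predecessor earlier in the sequence.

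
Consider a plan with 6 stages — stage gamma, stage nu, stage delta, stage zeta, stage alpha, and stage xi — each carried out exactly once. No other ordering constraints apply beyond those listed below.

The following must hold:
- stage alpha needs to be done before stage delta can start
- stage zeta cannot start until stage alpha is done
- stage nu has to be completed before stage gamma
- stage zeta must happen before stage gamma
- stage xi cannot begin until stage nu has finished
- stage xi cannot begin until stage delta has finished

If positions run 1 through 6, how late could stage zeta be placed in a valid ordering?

Following the constraints forward from stage zeta, its only required successor is stage gamma.
So at least 1 stage follows stage zeta, putting stage zeta no later than position 5. That position is achievable by scheduling everything else first.

5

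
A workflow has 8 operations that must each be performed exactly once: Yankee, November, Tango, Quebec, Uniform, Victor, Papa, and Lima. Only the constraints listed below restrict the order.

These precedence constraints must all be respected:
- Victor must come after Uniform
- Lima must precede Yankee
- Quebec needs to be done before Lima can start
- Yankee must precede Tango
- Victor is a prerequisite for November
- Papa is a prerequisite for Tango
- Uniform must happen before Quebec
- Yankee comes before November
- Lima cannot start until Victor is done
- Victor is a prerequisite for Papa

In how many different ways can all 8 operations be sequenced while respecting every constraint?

Only Uniform has no prerequisites, so it must go first.
Counting all ways to extend the partial order to a total order gives 16.

16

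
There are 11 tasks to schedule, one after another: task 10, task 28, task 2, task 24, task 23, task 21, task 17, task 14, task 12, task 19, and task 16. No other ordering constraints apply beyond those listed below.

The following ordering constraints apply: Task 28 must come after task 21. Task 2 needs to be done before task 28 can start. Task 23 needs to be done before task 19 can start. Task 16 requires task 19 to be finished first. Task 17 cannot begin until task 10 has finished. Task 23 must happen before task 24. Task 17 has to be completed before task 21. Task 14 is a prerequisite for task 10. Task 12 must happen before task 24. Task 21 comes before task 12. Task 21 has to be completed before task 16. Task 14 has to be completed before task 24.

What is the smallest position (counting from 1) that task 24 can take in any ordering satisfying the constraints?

7

The tasks that are forced before task 24, directly or transitively, are task 10, task 23, task 21, task 17, task 14, task 12. That's 6 tasks.
With 6 mandatory predecessors, the earliest task 24 can sit is position 6+1 = 7, and placing just those 6 first achieves it.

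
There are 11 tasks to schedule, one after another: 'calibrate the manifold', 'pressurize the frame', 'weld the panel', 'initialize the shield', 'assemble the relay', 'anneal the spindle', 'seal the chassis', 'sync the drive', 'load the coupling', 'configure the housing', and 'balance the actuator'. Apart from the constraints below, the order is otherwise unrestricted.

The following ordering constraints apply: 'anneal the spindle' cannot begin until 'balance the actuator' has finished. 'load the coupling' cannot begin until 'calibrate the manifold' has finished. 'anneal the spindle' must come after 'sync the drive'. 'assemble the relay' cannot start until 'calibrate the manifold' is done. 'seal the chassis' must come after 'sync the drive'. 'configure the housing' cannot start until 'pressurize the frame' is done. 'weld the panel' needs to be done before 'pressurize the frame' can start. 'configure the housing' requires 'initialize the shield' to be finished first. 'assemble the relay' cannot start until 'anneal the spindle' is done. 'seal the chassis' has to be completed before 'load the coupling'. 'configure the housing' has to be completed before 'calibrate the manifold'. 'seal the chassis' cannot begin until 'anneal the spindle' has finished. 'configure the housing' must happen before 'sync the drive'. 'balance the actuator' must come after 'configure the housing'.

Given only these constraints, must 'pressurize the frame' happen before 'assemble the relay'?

Tracing the constraints gives a chain: 'pressurize the frame' → 'configure the housing' → 'calibrate the manifold' → 'assemble the relay'.
Hence 'pressurize the frame' necessarily comes before 'assemble the relay'.

Yes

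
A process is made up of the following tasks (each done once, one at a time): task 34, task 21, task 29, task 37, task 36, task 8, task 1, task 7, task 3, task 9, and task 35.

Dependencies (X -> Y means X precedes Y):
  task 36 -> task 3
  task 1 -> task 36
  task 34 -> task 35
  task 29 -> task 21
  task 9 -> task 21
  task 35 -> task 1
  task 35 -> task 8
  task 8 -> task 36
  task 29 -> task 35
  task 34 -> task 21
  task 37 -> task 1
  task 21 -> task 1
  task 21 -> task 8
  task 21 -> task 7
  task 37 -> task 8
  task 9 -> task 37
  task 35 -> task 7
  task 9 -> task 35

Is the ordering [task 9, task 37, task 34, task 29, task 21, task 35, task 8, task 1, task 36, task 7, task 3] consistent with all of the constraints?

Yes

Going through the constraints one by one, each required predecessor appears earlier in the sequence than its dependent — e.g. task 37 (position 2) is before task 1 (position 8), as required.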